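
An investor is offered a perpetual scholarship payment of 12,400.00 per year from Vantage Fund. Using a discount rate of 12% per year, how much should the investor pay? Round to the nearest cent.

103333.33

Level perpetuity: PV = C / r = 12,400.00 / 0.12 = 103,333.33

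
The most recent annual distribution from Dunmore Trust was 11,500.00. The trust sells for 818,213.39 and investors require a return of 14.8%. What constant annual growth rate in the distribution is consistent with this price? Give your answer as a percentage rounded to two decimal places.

13.21%

P = D₀(1+g)/(r−g) ⇒ P(r−g) = D₀(1+g) ⇒ g(P+D₀) = P·r − D₀
g = (P·r − D₀)/(P + D₀) = (818,213.39×0.148 − 11,500.00) / (818,213.39 + 11,500.00) = 0.132088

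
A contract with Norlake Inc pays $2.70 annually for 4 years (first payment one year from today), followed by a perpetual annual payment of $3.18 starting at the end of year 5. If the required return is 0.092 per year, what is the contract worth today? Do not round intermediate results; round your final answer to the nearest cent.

PV of 4-year annuity: $2.70 × [1 − (1+0.092)^−4] / 0.092 = 8.70898
Perpetuity value at year 4: $3.18 / 0.092 = 34.56522
PV of perpetuity: 34.56522 / (1+0.092)^4 = 24.30797
Total PV = 8.70898 + 24.30797 = 33.01695

$33.02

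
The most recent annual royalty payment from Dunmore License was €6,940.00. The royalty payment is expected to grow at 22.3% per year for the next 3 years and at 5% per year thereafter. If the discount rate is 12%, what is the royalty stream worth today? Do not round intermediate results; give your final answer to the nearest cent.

€160432.24

D_1 = 8487.62000
D_2 = 10380.35926
D_3 = 12695.17937
Terminal value at year 3: TV = D_3×(1+g_2)/(r−g_2) = 13329.93834/0.07 = 190427.69062
P_0 = D_1/(1+r)^1 + D_2/(1+r)^2 + D_3/(1+r)^3 + TV/(1+r)^3
    = 7578.23214 + 8275.15885 + 9036.17792 + 135542.66882 = 160432.23774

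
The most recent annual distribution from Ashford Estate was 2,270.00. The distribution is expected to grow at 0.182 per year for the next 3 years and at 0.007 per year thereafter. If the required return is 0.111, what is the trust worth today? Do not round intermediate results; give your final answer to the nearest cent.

34186.76

D_1 = 2683.14000
D_2 = 3171.47148
D_3 = 3748.67929
Terminal value at year 3: TV = D_3×(1+g_2)/(r−g_2) = 3774.92004/0.104 = 36297.30812
P_0 = D_1/(1+r)^1 + D_2/(1+r)^2 + D_3/(1+r)^3 + TV/(1+r)^3
    = 2415.06751 + 2569.40575 + 2733.60720 + 26468.67743 = 34186.75789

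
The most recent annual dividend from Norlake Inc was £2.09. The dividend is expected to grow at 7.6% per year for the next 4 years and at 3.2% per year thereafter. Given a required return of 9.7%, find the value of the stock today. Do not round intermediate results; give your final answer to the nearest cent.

D_1 = 2.24884
D_2 = 2.41975
D_3 = 2.60365
D_4 = 2.80153
Terminal value at year 4: TV = D_4×(1+g_2)/(r−g_2) = 2.89118/0.065 = 44.47969
P_0 = D_1/(1+r)^1 + D_2/(1+r)^2 + D_3/(1+r)^3 + D_4/(1+r)^4 + TV/(1+r)^4
    = 2.04999 + 2.01075 + 1.97226 + 1.93450 + 30.71392 = 38.68141

£38.68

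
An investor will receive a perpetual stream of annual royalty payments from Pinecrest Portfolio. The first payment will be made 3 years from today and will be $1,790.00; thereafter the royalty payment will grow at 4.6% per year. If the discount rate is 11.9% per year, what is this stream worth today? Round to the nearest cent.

Value at end of year 2: C₁ / (r − g) = $1,790.00 / (0.119 − 0.046) = $24,520.5479
Discount to today: PV = $24,520.5479 / (1 + 0.119)^2 = $24,520.5479 / 1.252161 = $19,582.58

$19582.58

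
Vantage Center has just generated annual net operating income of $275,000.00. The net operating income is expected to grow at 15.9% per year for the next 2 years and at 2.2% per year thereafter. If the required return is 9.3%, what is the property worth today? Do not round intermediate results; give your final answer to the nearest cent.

$5051760.24

D_1 = 318725.00000
D_2 = 369402.27500
Terminal value at year 2: TV = D_2×(1+g_2)/(r−g_2) = 377529.12505/0.071 = 5317311.62042
P_0 = D_1/(1+r)^1 + D_2/(1+r)^2 + TV/(1+r)^2
    = 291605.67246 + 309214.06622 + 4450940.50254 = 5051760.24123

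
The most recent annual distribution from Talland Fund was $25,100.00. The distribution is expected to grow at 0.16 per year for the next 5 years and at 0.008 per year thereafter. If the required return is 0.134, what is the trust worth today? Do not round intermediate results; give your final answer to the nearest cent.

$359300.19

D_1 = 29116.00000
D_2 = 33774.56000
D_3 = 39178.48960
D_4 = 45447.04794
D_5 = 52718.57561
Terminal value at year 5: TV = D_5×(1+g_2)/(r−g_2) = 53140.32421/0.126 = 421748.60485
P_0 = D_1/(1+r)^1 + D_2/(1+r)^2 + D_3/(1+r)^3 + D_4/(1+r)^4 + D_5/(1+r)^5 + TV/(1+r)^5
    = 25675.48501 + 26264.16456 + 26866.34117 + 27482.32430 + 28112.43050 + 224899.44403 = 359300.18958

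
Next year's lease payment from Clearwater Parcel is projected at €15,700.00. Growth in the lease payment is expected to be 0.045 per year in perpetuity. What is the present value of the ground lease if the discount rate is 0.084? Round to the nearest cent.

Growing perpetuity: P = D₁ / (r − g) = €15,700.0000 / (0.084 − 0.045) = €402,564.10

€402564.10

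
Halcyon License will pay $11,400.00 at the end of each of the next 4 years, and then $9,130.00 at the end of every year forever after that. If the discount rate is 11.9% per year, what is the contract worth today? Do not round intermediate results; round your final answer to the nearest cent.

$83632.02

PV of 4-year annuity: $11,400.00 × [1 − (1+0.119)^−4] / 0.119 = 34698.83515
Perpetuity value at year 4: $9,130.00 / 0.119 = 76722.68908
PV of perpetuity: 76722.68908 / (1+0.119)^4 = 48933.18338
Total PV = 34698.83515 + 48933.18338 = 83632.01853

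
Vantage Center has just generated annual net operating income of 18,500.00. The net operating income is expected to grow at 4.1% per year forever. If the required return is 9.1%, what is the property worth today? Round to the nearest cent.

385170.00

D₁ = D₀ × (1 + g) = 18,500.00 × 1.041 = 19,258.5000
Growing perpetuity: P = D₁ / (r − g) = 19,258.5000 / (0.091 − 0.041) = 385,170.00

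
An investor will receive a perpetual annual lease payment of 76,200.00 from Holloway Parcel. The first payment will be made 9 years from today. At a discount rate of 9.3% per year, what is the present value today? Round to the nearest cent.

402263.59

Value at end of year 8: C / r = 76,200.00 / 0.093 = 819,354.8387
Discount to today: PV = 819,354.8387 / (1 + 0.093)^8 = 819,354.8387 / 2.036861 = 402,263.59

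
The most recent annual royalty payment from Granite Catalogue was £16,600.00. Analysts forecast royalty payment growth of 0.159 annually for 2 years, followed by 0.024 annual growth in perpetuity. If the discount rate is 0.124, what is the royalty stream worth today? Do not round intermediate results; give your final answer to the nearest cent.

£215501.82

D_1 = 19239.40000
D_2 = 22298.46460
Terminal value at year 2: TV = D_2×(1+g_2)/(r−g_2) = 22833.62775/0.1 = 228336.27750
P_0 = D_1/(1+r)^1 + D_2/(1+r)^2 + TV/(1+r)^2
    = 17116.90391 + 17649.90359 + 180735.01278 = 215501.82028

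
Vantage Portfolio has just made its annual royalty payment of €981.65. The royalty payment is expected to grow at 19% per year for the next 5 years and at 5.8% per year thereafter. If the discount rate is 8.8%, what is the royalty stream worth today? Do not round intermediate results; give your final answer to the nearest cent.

D_1 = 1168.16350
D_2 = 1390.11457
D_3 = 1654.23633
D_4 = 1968.54124
D_5 = 2342.56407
Terminal value at year 5: TV = D_5×(1+g_2)/(r−g_2) = 2478.43279/0.03 = 82614.42621
P_0 = D_1/(1+r)^1 + D_2/(1+r)^2 + D_3/(1+r)^3 + D_4/(1+r)^4 + D_5/(1+r)^5 + TV/(1+r)^5
    = 1073.67969 + 1174.33716 + 1284.43127 + 1404.84670 + 1536.55108 + 54189.03461 = 60662.88050

€60662.88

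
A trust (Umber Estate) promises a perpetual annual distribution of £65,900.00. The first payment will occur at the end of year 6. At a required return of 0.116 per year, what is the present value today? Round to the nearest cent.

Value at end of year 5: C / r = £65,900.00 / 0.116 = £568,103.4483
Discount to today: PV = £568,103.4483 / (1 + 0.116)^5 = £568,103.4483 / 1.731095 = £328,175.72

£328175.72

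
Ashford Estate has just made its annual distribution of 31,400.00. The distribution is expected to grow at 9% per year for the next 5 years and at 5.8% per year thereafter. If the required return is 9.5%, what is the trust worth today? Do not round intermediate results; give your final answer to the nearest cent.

1032419.67

D_1 = 34226.00000
D_2 = 37306.34000
D_3 = 40663.91060
D_4 = 44323.66255
D_5 = 48312.79218
Terminal value at year 5: TV = D_5×(1+g_2)/(r−g_2) = 51114.93413/0.037 = 1381484.70623
P_0 = D_1/(1+r)^1 + D_2/(1+r)^2 + D_3/(1+r)^3 + D_4/(1+r)^4 + D_5/(1+r)^5 + TV/(1+r)^5
    = 31256.62100 + 31113.89671 + 30971.82412 + 30830.40027 + 30689.62218 + 877557.30456 = 1032419.66884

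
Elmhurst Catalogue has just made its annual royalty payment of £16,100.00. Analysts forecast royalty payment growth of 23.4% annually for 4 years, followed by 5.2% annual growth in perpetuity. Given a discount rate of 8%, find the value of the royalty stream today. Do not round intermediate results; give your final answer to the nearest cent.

D_1 = 19867.40000
D_2 = 24516.37160
D_3 = 30253.20255
D_4 = 37332.45195
Terminal value at year 4: TV = D_4×(1+g_2)/(r−g_2) = 39273.73945/0.028 = 1402633.55192
P_0 = D_1/(1+r)^1 + D_2/(1+r)^2 + D_3/(1+r)^3 + D_4/(1+r)^4 + TV/(1+r)^4
    = 18395.74074 + 21018.83711 + 24015.96758 + 27440.46666 + 1030977.53319 = 1121848.54528

£1121848.55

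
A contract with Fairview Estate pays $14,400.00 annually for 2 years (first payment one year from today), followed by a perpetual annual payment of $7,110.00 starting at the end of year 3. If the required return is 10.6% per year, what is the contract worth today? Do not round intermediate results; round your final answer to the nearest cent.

PV of 2-year annuity: $14,400.00 × [1 − (1+0.106)^−2] / 0.106 = 24791.94530
Perpetuity value at year 2: $7,110.00 / 0.106 = 67075.47170
PV of perpetuity: 67075.47170 / (1+0.106)^2 = 54834.44871
Total PV = 24791.94530 + 54834.44871 = 79626.39401

$79626.39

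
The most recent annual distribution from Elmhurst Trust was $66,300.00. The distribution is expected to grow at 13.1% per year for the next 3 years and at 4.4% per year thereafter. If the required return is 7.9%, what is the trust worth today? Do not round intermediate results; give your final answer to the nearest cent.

$2496252.54

D_1 = 74985.30000
D_2 = 84808.37430
D_3 = 95918.27133
Terminal value at year 3: TV = D_3×(1+g_2)/(r−g_2) = 100138.67527/0.035 = 2861105.00777
P_0 = D_1/(1+r)^1 + D_2/(1+r)^2 + D_3/(1+r)^3 + TV/(1+r)^3
    = 69495.18072 + 72844.34606 + 76354.91695 + 2277558.09427 = 2496252.53800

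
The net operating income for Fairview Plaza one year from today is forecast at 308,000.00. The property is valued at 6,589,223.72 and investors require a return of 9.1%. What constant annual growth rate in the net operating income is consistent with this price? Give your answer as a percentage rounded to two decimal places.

P = D₁/(r−g) ⇒ g = r − D₁/P = 0.091 − 308,000.00/6,589,223.72 = 0.044257

4.43%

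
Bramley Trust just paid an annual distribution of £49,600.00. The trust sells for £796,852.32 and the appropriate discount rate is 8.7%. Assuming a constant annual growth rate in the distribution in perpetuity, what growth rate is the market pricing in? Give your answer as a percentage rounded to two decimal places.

P = D₀(1+g)/(r−g) ⇒ P(r−g) = D₀(1+g) ⇒ g(P+D₀) = P·r − D₀
g = (P·r − D₀)/(P + D₀) = (£796,852.32×0.087 − £49,600.00) / (£796,852.32 + £49,600.00) = 0.023305

2.33%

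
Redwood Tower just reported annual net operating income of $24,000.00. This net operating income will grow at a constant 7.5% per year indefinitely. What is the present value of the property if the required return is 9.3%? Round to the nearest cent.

$1433333.33

D₁ = D₀ × (1 + g) = $24,000.00 × 1.075 = $25,800.0000
Growing perpetuity: P = D₁ / (r − g) = $25,800.0000 / (0.093 − 0.075) = $1,433,333.33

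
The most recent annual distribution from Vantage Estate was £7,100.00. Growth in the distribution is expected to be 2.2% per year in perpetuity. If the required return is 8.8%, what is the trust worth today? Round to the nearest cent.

D₁ = D₀ × (1 + g) = £7,100.00 × 1.022 = £7,256.2000
Growing perpetuity: P = D₁ / (r − g) = £7,256.2000 / (0.088 − 0.022) = £109,942.42

£109942.42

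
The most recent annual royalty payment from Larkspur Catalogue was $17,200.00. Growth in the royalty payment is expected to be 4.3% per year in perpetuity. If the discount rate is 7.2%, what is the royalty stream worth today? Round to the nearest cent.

$618606.90

D₁ = D₀ × (1 + g) = $17,200.00 × 1.043 = $17,939.6000
Growing perpetuity: P = D₁ / (r − g) = $17,939.6000 / (0.072 − 0.043) = $618,606.90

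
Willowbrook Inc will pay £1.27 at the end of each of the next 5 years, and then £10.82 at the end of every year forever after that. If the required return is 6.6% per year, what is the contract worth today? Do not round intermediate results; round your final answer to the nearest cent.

£124.36

PV of 5-year annuity: £1.27 × [1 − (1+0.066)^−5] / 0.066 = 5.26350
Perpetuity value at year 5: £10.82 / 0.066 = 163.93939
PV of perpetuity: 163.93939 / (1+0.066)^5 = 119.09603
Total PV = 5.26350 + 119.09603 = 124.35953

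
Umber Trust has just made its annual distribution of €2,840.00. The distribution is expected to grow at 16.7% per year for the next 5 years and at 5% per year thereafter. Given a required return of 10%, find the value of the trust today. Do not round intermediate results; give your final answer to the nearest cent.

D_1 = 3314.28000
D_2 = 3867.76476
D_3 = 4513.68147
D_4 = 5267.46628
D_5 = 6147.13315
Terminal value at year 5: TV = D_5×(1+g_2)/(r−g_2) = 6454.48981/0.05 = 129089.79615
P_0 = D_1/(1+r)^1 + D_2/(1+r)^2 + D_3/(1+r)^3 + D_4/(1+r)^4 + D_5/(1+r)^5 + TV/(1+r)^5
    = 3012.98182 + 3196.49980 + 3391.19570 + 3597.75035 + 3816.88605 + 80154.60702 = 97169.92073

€97169.92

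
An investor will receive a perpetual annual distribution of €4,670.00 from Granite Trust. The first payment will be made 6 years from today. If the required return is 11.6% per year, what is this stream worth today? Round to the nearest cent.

Value at end of year 5: C / r = €4,670.00 / 0.116 = €40,258.6207
Discount to today: PV = €40,258.6207 / (1 + 0.116)^5 = €40,258.6207 / 1.731095 = €23,256.16

€23256.16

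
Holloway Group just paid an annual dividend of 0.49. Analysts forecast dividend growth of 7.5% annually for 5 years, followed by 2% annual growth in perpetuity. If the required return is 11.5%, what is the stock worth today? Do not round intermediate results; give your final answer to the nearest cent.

6.58

D_1 = 0.52675
D_2 = 0.56626
D_3 = 0.60873
D_4 = 0.65438
D_5 = 0.70346
Terminal value at year 5: TV = D_5×(1+g_2)/(r−g_2) = 0.71753/0.095 = 7.55292
P_0 = D_1/(1+r)^1 + D_2/(1+r)^2 + D_3/(1+r)^3 + D_4/(1+r)^4 + D_5/(1+r)^5 + TV/(1+r)^5
    = 0.47242 + 0.45547 + 0.43913 + 0.42338 + 0.40819 + 4.38269 = 6.58129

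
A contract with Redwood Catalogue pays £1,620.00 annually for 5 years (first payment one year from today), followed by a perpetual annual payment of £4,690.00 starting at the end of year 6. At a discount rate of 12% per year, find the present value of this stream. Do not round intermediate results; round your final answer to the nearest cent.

PV of 5-year annuity: £1,620.00 × [1 − (1+0.12)^−5] / 0.12 = 5839.73745
Perpetuity value at year 5: £4,690.00 / 0.12 = 39083.33333
PV of perpetuity: 39083.33333 / (1+0.12)^5 = 22176.93294
Total PV = 5839.73745 + 22176.93294 = 28016.67039

£28016.67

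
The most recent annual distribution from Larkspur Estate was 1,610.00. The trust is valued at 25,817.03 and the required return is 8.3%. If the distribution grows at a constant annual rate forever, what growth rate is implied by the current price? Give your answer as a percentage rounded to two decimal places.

1.94%

P = D₀(1+g)/(r−g) ⇒ P(r−g) = D₀(1+g) ⇒ g(P+D₀) = P·r − D₀
g = (P·r − D₀)/(P + D₀) = (25,817.03×0.083 − 1,610.00) / (25,817.03 + 1,610.00) = 0.019427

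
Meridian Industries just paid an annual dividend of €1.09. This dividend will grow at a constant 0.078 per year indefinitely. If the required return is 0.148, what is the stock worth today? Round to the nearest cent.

D₁ = D₀ × (1 + g) = €1.09 × 1.078 = €1.1750
Growing perpetuity: P = D₁ / (r − g) = €1.1750 / (0.148 − 0.078) = €16.79

€16.79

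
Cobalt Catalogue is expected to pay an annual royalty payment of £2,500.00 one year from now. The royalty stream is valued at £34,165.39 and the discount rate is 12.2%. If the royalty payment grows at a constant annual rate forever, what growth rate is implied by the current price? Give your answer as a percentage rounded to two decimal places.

4.88%

P = D₁/(r−g) ⇒ g = r − D₁/P = 0.122 − £2,500.00/£34,165.39 = 0.048827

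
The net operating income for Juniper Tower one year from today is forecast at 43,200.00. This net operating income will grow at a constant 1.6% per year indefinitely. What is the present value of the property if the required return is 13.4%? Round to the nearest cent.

Growing perpetuity: P = D₁ / (r − g) = 43,200.0000 / (0.134 − 0.016) = 366,101.69

366101.69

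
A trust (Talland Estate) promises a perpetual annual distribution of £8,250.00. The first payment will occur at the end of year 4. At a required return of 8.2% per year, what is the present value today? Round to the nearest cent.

£79425.20

Value at end of year 3: C / r = £8,250.00 / 0.082 = £100,609.7561
Discount to today: PV = £100,609.7561 / (1 + 0.082)^3 = £100,609.7561 / 1.266723 = £79,425.20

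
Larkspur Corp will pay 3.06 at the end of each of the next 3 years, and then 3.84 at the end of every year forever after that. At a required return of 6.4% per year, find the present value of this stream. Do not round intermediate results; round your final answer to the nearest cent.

57.93

PV of 3-year annuity: 3.06 × [1 − (1+0.064)^−3] / 0.064 = 8.11926
Perpetuity value at year 3: 3.84 / 0.064 = 60.00000
PV of perpetuity: 60.00000 / (1+0.064)^3 = 49.81113
Total PV = 8.11926 + 49.81113 = 57.93039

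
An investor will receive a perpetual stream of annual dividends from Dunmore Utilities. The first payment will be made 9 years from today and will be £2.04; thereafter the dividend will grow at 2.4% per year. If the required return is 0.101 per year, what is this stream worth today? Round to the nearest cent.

£12.27

Value at end of year 8: C₁ / (r − g) = £2.04 / (0.101 − 0.024) = £26.4935
Discount to today: PV = £26.4935 / (1 + 0.101)^8 = £26.4935 / 2.159228 = £12.27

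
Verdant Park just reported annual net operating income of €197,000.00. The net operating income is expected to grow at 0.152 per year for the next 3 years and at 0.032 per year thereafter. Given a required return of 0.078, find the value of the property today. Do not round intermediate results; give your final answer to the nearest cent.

D_1 = 226944.00000
D_2 = 261439.48800
D_3 = 301178.29018
Terminal value at year 3: TV = D_3×(1+g_2)/(r−g_2) = 310815.99546/0.046 = 6756869.46656
P_0 = D_1/(1+r)^1 + D_2/(1+r)^2 + D_3/(1+r)^3 + TV/(1+r)^3
    = 210523.19109 + 224974.69030 + 240418.22191 + 5393730.54380 = 6069646.64711

€6069646.65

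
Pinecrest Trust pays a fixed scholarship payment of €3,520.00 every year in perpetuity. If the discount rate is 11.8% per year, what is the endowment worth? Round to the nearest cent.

Level perpetuity: PV = C / r = €3,520.00 / 0.118 = €29,830.51

€29830.51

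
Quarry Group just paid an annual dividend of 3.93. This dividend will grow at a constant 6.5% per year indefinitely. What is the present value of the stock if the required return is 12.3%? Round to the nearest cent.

D₁ = D₀ × (1 + g) = 3.93 × 1.065 = 4.1855
Growing perpetuity: P = D₁ / (r − g) = 4.1855 / (0.123 − 0.065) = 72.16

72.16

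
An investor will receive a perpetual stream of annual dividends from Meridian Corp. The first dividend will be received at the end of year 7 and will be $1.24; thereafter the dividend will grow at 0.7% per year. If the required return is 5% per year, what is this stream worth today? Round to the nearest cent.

Value at end of year 6: C₁ / (r − g) = $1.24 / (0.05 − 0.007) = $28.8372
Discount to today: PV = $28.8372 / (1 + 0.05)^6 = $28.8372 / 1.340096 = $21.52

$21.52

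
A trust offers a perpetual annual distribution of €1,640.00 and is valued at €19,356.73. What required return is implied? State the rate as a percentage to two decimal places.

8.47%

P = C/r ⇒ r = C/P = €1,640.00/€19,356.73 = 0.084725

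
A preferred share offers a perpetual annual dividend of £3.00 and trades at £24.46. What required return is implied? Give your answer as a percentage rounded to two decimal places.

P = C/r ⇒ r = C/P = £3.00/£24.46 = 0.122649

12.26%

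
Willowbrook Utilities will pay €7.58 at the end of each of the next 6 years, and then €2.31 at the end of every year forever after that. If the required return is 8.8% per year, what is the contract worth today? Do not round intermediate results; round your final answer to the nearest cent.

PV of 6-year annuity: €7.58 × [1 − (1+0.088)^−6] / 0.088 = 34.20698
Perpetuity value at year 6: €2.31 / 0.088 = 26.25000
PV of perpetuity: 26.25000 / (1+0.088)^6 = 15.82545
Total PV = 34.20698 + 15.82545 = 50.03243

€50.03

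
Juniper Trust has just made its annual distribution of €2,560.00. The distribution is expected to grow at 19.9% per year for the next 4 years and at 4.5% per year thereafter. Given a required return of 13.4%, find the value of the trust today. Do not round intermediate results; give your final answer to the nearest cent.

€49359.56

D_1 = 3069.44000
D_2 = 3680.25856
D_3 = 4412.63001
D_4 = 5290.74339
Terminal value at year 4: TV = D_4×(1+g_2)/(r−g_2) = 5528.82684/0.089 = 62121.64987
P_0 = D_1/(1+r)^1 + D_2/(1+r)^2 + D_3/(1+r)^3 + D_4/(1+r)^4 + TV/(1+r)^4
    = 2706.73721 + 2861.88529 + 3025.92633 + 3199.37008 + 37565.63749 = 49359.55642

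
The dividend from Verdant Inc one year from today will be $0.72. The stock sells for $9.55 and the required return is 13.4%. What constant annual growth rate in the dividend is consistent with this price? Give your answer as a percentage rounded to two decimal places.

P = D₁/(r−g) ⇒ g = r − D₁/P = 0.134 − $0.72/$9.55 = 0.058607

5.86%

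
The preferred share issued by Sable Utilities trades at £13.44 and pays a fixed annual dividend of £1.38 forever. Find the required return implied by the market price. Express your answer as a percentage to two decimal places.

10.27%

P = C/r ⇒ r = C/P = £1.38/£13.44 = 0.102679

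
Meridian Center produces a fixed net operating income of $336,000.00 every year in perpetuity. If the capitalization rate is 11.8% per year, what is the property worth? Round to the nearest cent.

Level perpetuity: PV = C / r = $336,000.00 / 0.118 = $2,847,457.63

$2847457.63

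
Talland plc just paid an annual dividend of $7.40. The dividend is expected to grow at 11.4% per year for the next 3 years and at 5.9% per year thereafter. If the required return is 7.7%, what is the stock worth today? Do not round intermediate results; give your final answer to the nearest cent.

$505.56

D_1 = 8.24360
D_2 = 9.18337
D_3 = 10.23027
Terminal value at year 3: TV = D_3×(1+g_2)/(r−g_2) = 10.83386/0.018 = 601.88116
P_0 = D_1/(1+r)^1 + D_2/(1+r)^2 + D_3/(1+r)^3 + TV/(1+r)^3
    = 7.65422 + 7.91718 + 8.18918 + 481.79650 = 505.55708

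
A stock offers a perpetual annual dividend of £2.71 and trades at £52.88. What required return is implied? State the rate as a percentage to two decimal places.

P = C/r ⇒ r = C/P = £2.71/£52.88 = 0.051248

5.12%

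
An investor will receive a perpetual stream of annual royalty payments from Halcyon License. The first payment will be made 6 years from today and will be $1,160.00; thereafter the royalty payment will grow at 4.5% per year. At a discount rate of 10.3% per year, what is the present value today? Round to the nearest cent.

Value at end of year 5: C₁ / (r − g) = $1,160.00 / (0.103 − 0.045) = $20,000.0000
Discount to today: PV = $20,000.0000 / (1 + 0.103)^5 = $20,000.0000 / 1.632592 = $12,250.46

$12250.46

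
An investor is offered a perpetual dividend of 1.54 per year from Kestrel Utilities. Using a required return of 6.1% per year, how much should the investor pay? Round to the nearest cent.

Level perpetuity: PV = C / r = 1.54 / 0.061 = 25.25

25.25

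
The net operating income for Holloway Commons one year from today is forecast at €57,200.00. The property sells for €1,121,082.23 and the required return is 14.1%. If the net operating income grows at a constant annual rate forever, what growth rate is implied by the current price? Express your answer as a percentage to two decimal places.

9.00%

P = D₁/(r−g) ⇒ g = r − D₁/P = 0.141 − €57,200.00/€1,121,082.23 = 0.089978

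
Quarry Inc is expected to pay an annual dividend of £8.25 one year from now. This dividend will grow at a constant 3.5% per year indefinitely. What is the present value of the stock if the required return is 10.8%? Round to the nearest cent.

Growing perpetuity: P = D₁ / (r − g) = £8.2500 / (0.108 − 0.035) = £113.01

£113.01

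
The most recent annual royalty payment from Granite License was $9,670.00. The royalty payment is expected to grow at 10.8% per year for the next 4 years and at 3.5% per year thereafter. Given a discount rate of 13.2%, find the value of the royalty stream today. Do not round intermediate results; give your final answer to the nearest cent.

D_1 = 10714.36000
D_2 = 11871.51088
D_3 = 13153.63406
D_4 = 14574.22653
Terminal value at year 4: TV = D_4×(1+g_2)/(r−g_2) = 15084.32446/0.097 = 155508.49960
P_0 = D_1/(1+r)^1 + D_2/(1+r)^2 + D_3/(1+r)^3 + D_4/(1+r)^4 + TV/(1+r)^4
    = 9464.98233 + 9264.31133 + 9067.89483 + 8875.64265 + 94704.02206 = 131376.85320

$131376.85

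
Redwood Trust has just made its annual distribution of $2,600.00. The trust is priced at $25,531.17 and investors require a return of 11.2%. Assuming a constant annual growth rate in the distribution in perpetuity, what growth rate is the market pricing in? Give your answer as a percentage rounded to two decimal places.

P = D₀(1+g)/(r−g) ⇒ P(r−g) = D₀(1+g) ⇒ g(P+D₀) = P·r − D₀
g = (P·r − D₀)/(P + D₀) = ($25,531.17×0.112 − $2,600.00) / ($25,531.17 + $2,600.00) = 0.009224

0.92%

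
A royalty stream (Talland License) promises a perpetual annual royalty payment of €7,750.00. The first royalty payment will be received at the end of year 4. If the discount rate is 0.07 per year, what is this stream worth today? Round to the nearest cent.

Value at end of year 3: C / r = €7,750.00 / 0.07 = €110,714.2857
Discount to today: PV = €110,714.2857 / (1 + 0.07)^3 = €110,714.2857 / 1.225043 = €90,375.84

€90375.84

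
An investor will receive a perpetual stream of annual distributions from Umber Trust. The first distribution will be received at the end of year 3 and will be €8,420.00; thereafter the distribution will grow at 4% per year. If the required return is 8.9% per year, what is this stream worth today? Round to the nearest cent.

Value at end of year 2: C₁ / (r − g) = €8,420.00 / (0.089 − 0.04) = €171,836.7347
Discount to today: PV = €171,836.7347 / (1 + 0.089)^2 = €171,836.7347 / 1.185921 = €144,897.29

€144897.29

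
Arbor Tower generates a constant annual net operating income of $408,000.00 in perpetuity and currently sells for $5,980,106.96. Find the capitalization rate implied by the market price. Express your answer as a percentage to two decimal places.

P = C/r ⇒ r = C/P = $408,000.00/$5,980,106.96 = 0.068226

6.82%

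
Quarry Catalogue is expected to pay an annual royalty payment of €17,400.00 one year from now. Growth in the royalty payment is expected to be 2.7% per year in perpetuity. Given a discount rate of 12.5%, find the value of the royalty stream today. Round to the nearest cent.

Growing perpetuity: P = D₁ / (r − g) = €17,400.0000 / (0.125 − 0.027) = €177,551.02

€177551.02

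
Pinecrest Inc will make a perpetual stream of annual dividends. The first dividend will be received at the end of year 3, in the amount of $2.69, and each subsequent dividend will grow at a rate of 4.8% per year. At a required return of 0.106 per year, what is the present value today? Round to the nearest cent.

Value at end of year 2: C₁ / (r − g) = $2.69 / (0.106 − 0.048) = $46.3793
Discount to today: PV = $46.3793 / (1 + 0.106)^2 = $46.3793 / 1.223236 = $37.92

$37.92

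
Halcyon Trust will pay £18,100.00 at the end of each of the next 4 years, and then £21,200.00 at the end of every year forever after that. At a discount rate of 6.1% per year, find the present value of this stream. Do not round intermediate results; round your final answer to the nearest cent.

£336823.71

PV of 4-year annuity: £18,100.00 × [1 − (1+0.061)^−4] / 0.061 = 62575.06278
Perpetuity value at year 4: £21,200.00 / 0.061 = 347540.98361
PV of perpetuity: 347540.98361 / (1+0.061)^4 = 274248.64488
Total PV = 62575.06278 + 274248.64488 = 336823.70766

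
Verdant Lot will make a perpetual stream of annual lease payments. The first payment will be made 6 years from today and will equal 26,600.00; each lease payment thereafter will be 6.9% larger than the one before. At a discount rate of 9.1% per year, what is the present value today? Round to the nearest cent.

782231.32

Value at end of year 5: C₁ / (r − g) = 26,600.00 / (0.091 − 0.069) = 1,209,090.9091
Discount to today: PV = 1,209,090.9091 / (1 + 0.091)^5 = 1,209,090.9091 / 1.545695 = 782,231.32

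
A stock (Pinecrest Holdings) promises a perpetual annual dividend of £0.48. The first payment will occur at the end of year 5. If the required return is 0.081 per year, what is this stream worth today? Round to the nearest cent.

Value at end of year 4: C / r = £0.48 / 0.081 = £5.9259
Discount to today: PV = £5.9259 / (1 + 0.081)^4 = £5.9259 / 1.365535 = £4.34

£4.34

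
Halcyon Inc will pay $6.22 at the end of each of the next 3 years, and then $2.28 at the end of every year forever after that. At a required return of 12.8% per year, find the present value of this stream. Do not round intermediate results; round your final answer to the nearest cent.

$27.15

PV of 3-year annuity: $6.22 × [1 − (1+0.128)^−3] / 0.128 = 14.73639
Perpetuity value at year 3: $2.28 / 0.128 = 17.81250
PV of perpetuity: 17.81250 / (1+0.128)^3 = 12.41074
Total PV = 14.73639 + 12.41074 = 27.14713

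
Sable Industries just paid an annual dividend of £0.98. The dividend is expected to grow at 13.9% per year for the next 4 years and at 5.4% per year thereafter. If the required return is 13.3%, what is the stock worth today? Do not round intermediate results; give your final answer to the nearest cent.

D_1 = 1.11622
D_2 = 1.27137
D_3 = 1.44810
D_4 = 1.64938
Terminal value at year 4: TV = D_4×(1+g_2)/(r−g_2) = 1.73845/0.079 = 22.00566
P_0 = D_1/(1+r)^1 + D_2/(1+r)^2 + D_3/(1+r)^3 + D_4/(1+r)^4 + TV/(1+r)^4
    = 0.98519 + 0.99041 + 0.99565 + 1.00092 + 13.35411 = 17.32628

£17.33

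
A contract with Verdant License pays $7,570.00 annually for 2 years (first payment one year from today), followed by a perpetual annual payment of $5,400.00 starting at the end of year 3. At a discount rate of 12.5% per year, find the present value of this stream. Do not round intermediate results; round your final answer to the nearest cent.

PV of 2-year annuity: $7,570.00 × [1 − (1+0.125)^−2] / 0.125 = 12710.12346
Perpetuity value at year 2: $5,400.00 / 0.125 = 43200.00000
PV of perpetuity: 43200.00000 / (1+0.125)^2 = 34133.33333
Total PV = 12710.12346 + 34133.33333 = 46843.45679

$46843.46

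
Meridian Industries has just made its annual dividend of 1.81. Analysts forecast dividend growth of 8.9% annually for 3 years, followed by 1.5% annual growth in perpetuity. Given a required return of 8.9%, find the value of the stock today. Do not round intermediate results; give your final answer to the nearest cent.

30.26

D_1 = 1.97109
D_2 = 2.14652
D_3 = 2.33756
Terminal value at year 3: TV = D_3×(1+g_2)/(r−g_2) = 2.37262/0.074 = 32.06244
P_0 = D_1/(1+r)^1 + D_2/(1+r)^2 + D_3/(1+r)^3 + TV/(1+r)^3
    = 1.81000 + 1.81000 + 1.81000 + 24.82635 = 30.25635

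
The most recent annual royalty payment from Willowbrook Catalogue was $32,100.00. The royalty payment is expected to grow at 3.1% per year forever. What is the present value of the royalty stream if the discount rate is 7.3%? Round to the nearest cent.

D₁ = D₀ × (1 + g) = $32,100.00 × 1.031 = $33,095.1000
Growing perpetuity: P = D₁ / (r − g) = $33,095.1000 / (0.073 − 0.031) = $787,978.57

$787978.57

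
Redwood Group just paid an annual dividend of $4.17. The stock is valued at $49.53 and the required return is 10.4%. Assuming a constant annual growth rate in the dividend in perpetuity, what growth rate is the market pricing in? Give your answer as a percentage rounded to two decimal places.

1.83%

P = D₀(1+g)/(r−g) ⇒ P(r−g) = D₀(1+g) ⇒ g(P+D₀) = P·r − D₀
g = (P·r − D₀)/(P + D₀) = ($49.53×0.104 − $4.17) / ($49.53 + $4.17) = 0.018270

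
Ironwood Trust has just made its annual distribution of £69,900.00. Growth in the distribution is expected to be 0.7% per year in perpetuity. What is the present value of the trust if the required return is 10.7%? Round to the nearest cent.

D₁ = D₀ × (1 + g) = £69,900.00 × 1.007 = £70,389.3000
Growing perpetuity: P = D₁ / (r − g) = £70,389.3000 / (0.107 − 0.007) = £703,893.00

£703893.00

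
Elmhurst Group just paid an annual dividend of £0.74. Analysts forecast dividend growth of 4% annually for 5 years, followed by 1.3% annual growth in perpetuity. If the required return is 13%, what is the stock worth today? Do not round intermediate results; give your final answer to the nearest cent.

£7.14

D_1 = 0.76960
D_2 = 0.80038
D_3 = 0.83240
D_4 = 0.86570
D_5 = 0.90032
Terminal value at year 5: TV = D_5×(1+g_2)/(r−g_2) = 0.91203/0.117 = 7.79511
P_0 = D_1/(1+r)^1 + D_2/(1+r)^2 + D_3/(1+r)^3 + D_4/(1+r)^4 + D_5/(1+r)^5 + TV/(1+r)^5
    = 0.68106 + 0.62682 + 0.57689 + 0.53095 + 0.48866 + 4.23087 = 7.13525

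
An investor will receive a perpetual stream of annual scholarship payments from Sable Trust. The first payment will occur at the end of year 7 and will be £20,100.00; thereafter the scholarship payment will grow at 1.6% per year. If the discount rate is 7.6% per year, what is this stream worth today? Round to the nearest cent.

£215859.51

Value at end of year 6: C₁ / (r − g) = £20,100.00 / (0.076 − 0.016) = £335,000.0000
Discount to today: PV = £335,000.0000 / (1 + 0.076)^6 = £335,000.0000 / 1.551935 = £215,859.51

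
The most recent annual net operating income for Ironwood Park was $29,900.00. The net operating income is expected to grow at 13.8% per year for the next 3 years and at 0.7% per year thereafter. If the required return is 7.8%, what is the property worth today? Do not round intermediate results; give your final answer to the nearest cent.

$598960.03

D_1 = 34026.20000
D_2 = 38721.81560
D_3 = 44065.42615
Terminal value at year 3: TV = D_3×(1+g_2)/(r−g_2) = 44373.88414/0.071 = 624984.28360
P_0 = D_1/(1+r)^1 + D_2/(1+r)^2 + D_3/(1+r)^3 + TV/(1+r)^3
    = 31564.19295 + 33321.01259 + 35175.61441 + 498899.20718 = 598960.02713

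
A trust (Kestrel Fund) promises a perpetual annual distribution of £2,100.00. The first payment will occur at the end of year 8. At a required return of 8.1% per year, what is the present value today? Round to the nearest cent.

£15029.84

Value at end of year 7: C / r = £2,100.00 / 0.081 = £25,925.9259
Discount to today: PV = £25,925.9259 / (1 + 0.081)^7 = £25,925.9259 / 1.724963 = £15,029.84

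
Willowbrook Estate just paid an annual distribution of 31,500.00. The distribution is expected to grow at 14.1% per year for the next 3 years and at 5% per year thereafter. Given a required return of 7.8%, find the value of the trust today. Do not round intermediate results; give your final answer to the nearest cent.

D_1 = 35941.50000
D_2 = 41009.25150
D_3 = 46791.55596
Terminal value at year 3: TV = D_3×(1+g_2)/(r−g_2) = 49131.13376/0.028 = 1754683.34856
P_0 = D_1/(1+r)^1 + D_2/(1+r)^2 + D_3/(1+r)^3 + TV/(1+r)^3
    = 33340.90909 + 35289.40378 + 37351.77153 + 1400691.43242 = 1506673.51682

1506673.52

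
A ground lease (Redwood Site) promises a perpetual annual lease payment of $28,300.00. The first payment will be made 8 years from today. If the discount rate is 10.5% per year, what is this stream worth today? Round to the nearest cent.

$133986.55

Value at end of year 7: C / r = $28,300.00 / 0.105 = $269,523.8095
Discount to today: PV = $269,523.8095 / (1 + 0.105)^7 = $269,523.8095 / 2.011574 = $133,986.55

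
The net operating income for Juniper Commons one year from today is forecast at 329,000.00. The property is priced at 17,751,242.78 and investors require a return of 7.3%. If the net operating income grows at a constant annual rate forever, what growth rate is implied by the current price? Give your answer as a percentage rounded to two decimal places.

5.45%

P = D₁/(r−g) ⇒ g = r − D₁/P = 0.073 − 329,000.00/17,751,242.78 = 0.054466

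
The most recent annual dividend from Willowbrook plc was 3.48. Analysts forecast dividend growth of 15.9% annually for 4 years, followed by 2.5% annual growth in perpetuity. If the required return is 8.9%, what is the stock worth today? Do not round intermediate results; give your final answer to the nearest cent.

87.81

D_1 = 4.03332
D_2 = 4.67462
D_3 = 5.41788
D_4 = 6.27933
Terminal value at year 4: TV = D_4×(1+g_2)/(r−g_2) = 6.43631/0.064 = 100.56732
P_0 = D_1/(1+r)^1 + D_2/(1+r)^2 + D_3/(1+r)^3 + D_4/(1+r)^4 + TV/(1+r)^4
    = 3.70369 + 3.94176 + 4.19513 + 4.46479 + 71.50647 = 87.81186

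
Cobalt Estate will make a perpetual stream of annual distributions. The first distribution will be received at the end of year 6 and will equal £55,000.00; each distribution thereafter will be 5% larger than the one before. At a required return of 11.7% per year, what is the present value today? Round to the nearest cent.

Value at end of year 5: C₁ / (r − g) = £55,000.00 / (0.117 − 0.05) = £820,895.5224
Discount to today: PV = £820,895.5224 / (1 + 0.117)^5 = £820,895.5224 / 1.738865 = £472,086.98

£472086.98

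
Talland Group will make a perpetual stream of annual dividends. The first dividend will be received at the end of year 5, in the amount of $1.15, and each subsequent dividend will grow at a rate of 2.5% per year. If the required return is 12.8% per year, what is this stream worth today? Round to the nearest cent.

Value at end of year 4: C₁ / (r − g) = $1.15 / (0.128 − 0.025) = $11.1650
Discount to today: PV = $11.1650 / (1 + 0.128)^4 = $11.1650 / 1.618961 = $6.90

$6.90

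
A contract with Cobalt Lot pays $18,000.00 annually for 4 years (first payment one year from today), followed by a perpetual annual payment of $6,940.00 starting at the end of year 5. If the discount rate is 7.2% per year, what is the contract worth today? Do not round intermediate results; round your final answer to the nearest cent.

$133682.92

PV of 4-year annuity: $18,000.00 × [1 − (1+0.072)^−4] / 0.072 = 60695.53075
Perpetuity value at year 4: $6,940.00 / 0.072 = 96388.88889
PV of perpetuity: 96388.88889 / (1+0.072)^4 = 72987.38981
Total PV = 60695.53075 + 72987.38981 = 133682.92056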